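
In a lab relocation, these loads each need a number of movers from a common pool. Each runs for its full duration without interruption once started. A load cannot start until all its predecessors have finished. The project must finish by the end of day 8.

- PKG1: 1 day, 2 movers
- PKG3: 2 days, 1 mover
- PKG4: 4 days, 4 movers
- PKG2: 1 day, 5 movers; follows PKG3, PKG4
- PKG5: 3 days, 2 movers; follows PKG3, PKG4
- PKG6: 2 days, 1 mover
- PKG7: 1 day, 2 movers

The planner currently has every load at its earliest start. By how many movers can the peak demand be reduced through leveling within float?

5

Early-start peak: d1:10  d2:6  d3:4  d4:4  d5:7  d6:2  d7:2  d8:0 ⇒ 10.
Leveled (PKG1@5, PKG3@1, PKG4@1, PKG2@8, PKG5@5, PKG6@3, PKG7@6): d1:5  d2:5  d3:5  d4:5  d5:4  d6:4  d7:2  d8:5 ⇒ 5.
Reduction 10 − 5 = 5.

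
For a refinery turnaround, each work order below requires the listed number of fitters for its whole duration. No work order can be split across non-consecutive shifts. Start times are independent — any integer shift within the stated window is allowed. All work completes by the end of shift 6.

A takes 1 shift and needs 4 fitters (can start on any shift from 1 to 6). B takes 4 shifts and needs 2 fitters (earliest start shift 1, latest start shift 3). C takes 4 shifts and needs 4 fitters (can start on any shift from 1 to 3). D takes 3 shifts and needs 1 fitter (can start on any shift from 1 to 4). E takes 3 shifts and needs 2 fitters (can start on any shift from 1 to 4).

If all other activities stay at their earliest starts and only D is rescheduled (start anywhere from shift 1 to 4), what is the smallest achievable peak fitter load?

12

D@1: s1:13  s2:9  s3:9  s4:6  s5:0  s6:0 → peak 13
D@2: s1:12  s2:9  s3:9  s4:7  s5:0  s6:0 → peak 12
D@3: s1:12  s2:8  s3:9  s4:7  s5:1  s6:0 → peak 12
D@4: s1:12  s2:8  s3:8  s4:7  s5:1  s6:1 → peak 12
Best is D@2, peak 12.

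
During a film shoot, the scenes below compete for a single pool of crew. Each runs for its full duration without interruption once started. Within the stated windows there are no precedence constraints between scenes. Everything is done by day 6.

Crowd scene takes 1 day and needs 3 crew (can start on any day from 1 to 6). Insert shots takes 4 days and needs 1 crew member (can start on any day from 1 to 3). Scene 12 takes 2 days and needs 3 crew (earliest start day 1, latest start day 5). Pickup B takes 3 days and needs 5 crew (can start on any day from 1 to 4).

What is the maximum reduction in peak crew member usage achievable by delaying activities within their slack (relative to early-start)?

Early-start peak: d1:12  d2:9  d3:6  d4:1  d5:0  d6:0 ⇒ 12.
Leveled (Crowd scene@1, Insert shots@1, Scene 12@2, Pickup B@4): d1:4  d2:4  d3:4  d4:6  d5:5  d6:5 ⇒ 6.
Reduction 12 − 6 = 6.

6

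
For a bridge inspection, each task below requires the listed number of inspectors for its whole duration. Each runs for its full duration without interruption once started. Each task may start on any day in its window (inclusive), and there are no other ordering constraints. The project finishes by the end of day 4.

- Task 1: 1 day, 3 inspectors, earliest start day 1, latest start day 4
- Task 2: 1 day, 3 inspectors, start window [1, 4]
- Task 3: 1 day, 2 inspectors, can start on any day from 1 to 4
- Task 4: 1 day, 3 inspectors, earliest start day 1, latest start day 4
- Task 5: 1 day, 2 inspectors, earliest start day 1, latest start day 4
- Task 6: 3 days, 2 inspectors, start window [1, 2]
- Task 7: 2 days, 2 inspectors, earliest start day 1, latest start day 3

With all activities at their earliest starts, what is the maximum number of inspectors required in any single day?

Early-start schedule: Task 1@1, Task 2@1, Task 3@1, Task 4@1, Task 5@1, Task 6@1, Task 7@1.
Load per day: day 1: 17, day 2: 4, day 3: 2, day 4: 0.
Peak is 17.

17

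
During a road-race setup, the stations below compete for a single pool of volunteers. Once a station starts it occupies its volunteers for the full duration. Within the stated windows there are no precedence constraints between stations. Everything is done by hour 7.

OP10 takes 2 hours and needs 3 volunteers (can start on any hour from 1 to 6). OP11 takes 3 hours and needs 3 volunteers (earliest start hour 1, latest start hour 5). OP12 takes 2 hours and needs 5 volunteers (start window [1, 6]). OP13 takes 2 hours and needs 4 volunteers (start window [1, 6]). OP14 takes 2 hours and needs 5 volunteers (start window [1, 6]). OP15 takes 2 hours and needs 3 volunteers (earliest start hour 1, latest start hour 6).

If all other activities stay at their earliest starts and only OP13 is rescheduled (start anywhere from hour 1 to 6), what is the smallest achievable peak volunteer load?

19

OP13@1: h1:23  h2:23  h3:3  h4:0  h5:0  h6:0  h7:0 → peak 23
OP13@2: h1:19  h2:23  h3:7  h4:0  h5:0  h6:0  h7:0 → peak 23
OP13@3: h1:19  h2:19  h3:7  h4:4  h5:0  h6:0  h7:0 → peak 19
OP13@4: h1:19  h2:19  h3:3  h4:4  h5:4  h6:0  h7:0 → peak 19
OP13@5: h1:19  h2:19  h3:3  h4:0  h5:4  h6:4  h7:0 → peak 19
OP13@6: h1:19  h2:19  h3:3  h4:0  h5:0  h6:4  h7:4 → peak 19
Best is OP13@3, peak 19.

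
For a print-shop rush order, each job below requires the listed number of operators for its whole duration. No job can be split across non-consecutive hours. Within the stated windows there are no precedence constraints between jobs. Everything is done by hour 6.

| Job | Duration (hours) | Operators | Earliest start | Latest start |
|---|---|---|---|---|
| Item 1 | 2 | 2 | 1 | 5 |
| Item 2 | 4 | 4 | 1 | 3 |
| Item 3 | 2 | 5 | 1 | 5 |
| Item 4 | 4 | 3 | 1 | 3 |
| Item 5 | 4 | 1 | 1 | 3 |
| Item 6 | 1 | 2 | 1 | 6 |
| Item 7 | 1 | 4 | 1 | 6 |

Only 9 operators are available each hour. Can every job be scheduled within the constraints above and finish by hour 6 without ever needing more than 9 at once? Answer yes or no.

The minimum achievable peak is 10; 9 < 10, so no feasible schedule stays within the cap.

no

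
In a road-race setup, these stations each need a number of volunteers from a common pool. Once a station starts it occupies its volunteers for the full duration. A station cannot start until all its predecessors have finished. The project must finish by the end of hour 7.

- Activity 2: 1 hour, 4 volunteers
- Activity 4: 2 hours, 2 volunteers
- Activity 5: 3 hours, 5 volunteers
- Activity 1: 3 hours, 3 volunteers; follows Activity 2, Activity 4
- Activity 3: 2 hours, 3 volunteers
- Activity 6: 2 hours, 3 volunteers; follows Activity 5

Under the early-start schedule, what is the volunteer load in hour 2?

10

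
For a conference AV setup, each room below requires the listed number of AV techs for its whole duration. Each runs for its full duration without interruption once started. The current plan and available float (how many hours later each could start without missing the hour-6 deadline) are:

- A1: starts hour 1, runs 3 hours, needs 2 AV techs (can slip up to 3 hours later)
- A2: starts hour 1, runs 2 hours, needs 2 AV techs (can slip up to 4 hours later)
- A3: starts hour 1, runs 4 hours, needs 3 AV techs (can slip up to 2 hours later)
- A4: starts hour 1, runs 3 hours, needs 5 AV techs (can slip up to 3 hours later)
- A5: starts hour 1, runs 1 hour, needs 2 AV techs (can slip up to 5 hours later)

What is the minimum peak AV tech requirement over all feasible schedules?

8

Early-start (A1@1, A2@1, A3@1, A4@1, A5@1) gives peak 14: h1:14  h2:12  h3:10  h4:3  h5:0  h6:0.
Shift A4→4, A5→3.
Schedule A1@1, A2@1, A3@1, A4@4, A5@3: h1:7  h2:7  h3:7  h4:8  h5:5  h6:5 — peak 8.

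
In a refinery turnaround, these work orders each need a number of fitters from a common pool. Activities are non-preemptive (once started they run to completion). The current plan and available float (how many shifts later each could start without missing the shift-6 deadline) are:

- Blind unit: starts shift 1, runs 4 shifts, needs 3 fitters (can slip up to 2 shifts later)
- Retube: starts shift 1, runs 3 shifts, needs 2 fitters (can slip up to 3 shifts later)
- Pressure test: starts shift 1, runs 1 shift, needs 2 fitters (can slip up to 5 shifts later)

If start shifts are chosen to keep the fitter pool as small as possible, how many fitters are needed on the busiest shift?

5

Early-start (Blind unit@1, Retube@1, Pressure test@1) gives peak 7: s1:7  s2:5  s3:5  s4:3  s5:0  s6:0.
Shift Pressure test→4.
Schedule Blind unit@1, Retube@1, Pressure test@4: s1:5  s2:5  s3:5  s4:5  s5:0  s6:0 — peak 5.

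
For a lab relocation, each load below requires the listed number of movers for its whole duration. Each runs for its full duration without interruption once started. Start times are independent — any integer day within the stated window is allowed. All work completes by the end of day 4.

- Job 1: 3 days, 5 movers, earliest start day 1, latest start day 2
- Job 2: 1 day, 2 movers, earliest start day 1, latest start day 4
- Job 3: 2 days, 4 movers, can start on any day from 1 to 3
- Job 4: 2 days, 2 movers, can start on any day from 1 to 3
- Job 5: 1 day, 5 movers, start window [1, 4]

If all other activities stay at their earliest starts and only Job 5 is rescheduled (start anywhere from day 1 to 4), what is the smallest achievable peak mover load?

13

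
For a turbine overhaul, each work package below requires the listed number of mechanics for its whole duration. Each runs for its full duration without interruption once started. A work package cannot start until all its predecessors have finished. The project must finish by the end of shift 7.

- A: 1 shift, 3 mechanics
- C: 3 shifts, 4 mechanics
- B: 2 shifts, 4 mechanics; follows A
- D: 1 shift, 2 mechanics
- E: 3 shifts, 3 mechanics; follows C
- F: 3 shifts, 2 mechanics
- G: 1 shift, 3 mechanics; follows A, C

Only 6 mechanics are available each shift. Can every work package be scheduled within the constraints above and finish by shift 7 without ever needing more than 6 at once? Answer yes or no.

Total mechanic-shifts = 43; over 7 shifts the average is 43/7 > 6, so some shift must exceed 6.

no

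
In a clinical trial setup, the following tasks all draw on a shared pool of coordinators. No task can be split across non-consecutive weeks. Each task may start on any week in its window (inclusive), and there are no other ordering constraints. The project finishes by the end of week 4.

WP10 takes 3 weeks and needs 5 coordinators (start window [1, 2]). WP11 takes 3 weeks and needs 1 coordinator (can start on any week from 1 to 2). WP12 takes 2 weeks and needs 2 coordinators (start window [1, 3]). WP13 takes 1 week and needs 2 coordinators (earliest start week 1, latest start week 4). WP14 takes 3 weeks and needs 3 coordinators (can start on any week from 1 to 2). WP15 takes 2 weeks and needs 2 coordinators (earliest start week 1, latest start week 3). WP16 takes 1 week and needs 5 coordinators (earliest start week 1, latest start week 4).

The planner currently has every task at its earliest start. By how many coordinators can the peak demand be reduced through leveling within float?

Early-start peak: w1:20  w2:13  w3:9  w4:0 ⇒ 20.
Leveled (WP10@1, WP11@1, WP12@1, WP13@1, WP14@2, WP15@3, WP16@4): w1:10  w2:11  w3:11  w4:10 ⇒ 11.
Reduction 20 − 11 = 9.

9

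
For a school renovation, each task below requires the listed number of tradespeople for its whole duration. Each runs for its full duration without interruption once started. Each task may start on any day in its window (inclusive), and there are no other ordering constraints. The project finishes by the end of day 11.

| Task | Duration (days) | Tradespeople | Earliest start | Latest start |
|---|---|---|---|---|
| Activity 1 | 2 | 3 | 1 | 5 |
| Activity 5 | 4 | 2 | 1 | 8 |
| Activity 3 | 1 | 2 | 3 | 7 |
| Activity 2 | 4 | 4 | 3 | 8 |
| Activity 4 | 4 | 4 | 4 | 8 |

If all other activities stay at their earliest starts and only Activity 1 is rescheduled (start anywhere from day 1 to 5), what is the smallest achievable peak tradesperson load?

10

Activity 1@1: d1:5  d2:5  d3:8  d4:10  d5:8  d6:8  d7:4  d8:0  d9:0  d10:0  d11:0 → peak 10
Activity 1@2: d1:2  d2:5  d3:11  d4:10  d5:8  d6:8  d7:4  d8:0  d9:0  d10:0  d11:0 → peak 11
Activity 1@3: d1:2  d2:2  d3:11  d4:13  d5:8  d6:8  d7:4  d8:0  d9:0  d10:0  d11:0 → peak 13
Activity 1@4: d1:2  d2:2  d3:8  d4:13  d5:11  d6:8  d7:4  d8:0  d9:0  d10:0  d11:0 → peak 13
Activity 1@5: d1:2  d2:2  d3:8  d4:10  d5:11  d6:11  d7:4  d8:0  d9:0  d10:0  d11:0 → peak 11
Best is Activity 1@1, peak 10.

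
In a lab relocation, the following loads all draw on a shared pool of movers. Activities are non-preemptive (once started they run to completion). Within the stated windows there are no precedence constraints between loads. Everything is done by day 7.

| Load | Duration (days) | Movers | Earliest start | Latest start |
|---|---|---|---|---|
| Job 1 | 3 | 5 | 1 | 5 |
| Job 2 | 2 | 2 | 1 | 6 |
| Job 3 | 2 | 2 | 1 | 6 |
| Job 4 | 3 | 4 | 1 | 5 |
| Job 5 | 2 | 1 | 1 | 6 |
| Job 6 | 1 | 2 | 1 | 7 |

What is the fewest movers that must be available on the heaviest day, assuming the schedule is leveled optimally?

6

Early-start (Job 1@1, Job 2@1, Job 3@1, Job 4@1, Job 5@1, Job 6@1) gives peak 16: d1:16  d2:14  d3:9  d4:0  d5:0  d6:0  d7:0.
Shift Job 2→4, Job 3→6, Job 4→4, Job 6→7.
Schedule Job 1@1, Job 2@4, Job 3@6, Job 4@4, Job 5@1, Job 6@7: d1:6  d2:6  d3:5  d4:6  d5:6  d6:6  d7:4 — peak 6.
Total mover-days = 39 over 7 days ⇒ peak ≥ ⌈39/7⌉ = 6, so 6 is optimal.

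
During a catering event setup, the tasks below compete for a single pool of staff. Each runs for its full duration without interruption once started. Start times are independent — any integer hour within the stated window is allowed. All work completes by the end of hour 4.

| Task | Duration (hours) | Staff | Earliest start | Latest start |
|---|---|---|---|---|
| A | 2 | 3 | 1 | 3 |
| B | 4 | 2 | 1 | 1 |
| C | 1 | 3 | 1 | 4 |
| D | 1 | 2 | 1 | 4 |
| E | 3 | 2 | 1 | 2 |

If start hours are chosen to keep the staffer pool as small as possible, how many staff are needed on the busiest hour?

7

Early-start (A@1, B@1, C@1, D@1, E@1) gives peak 12: h1:12  h2:7  h3:4  h4:2.
Shift C→3, E→2.
Schedule A@1, B@1, C@3, D@1, E@2: h1:7  h2:7  h3:7  h4:4 — peak 7.
Total staffer-hours = 25 over 4 hours ⇒ peak ≥ ⌈25/4⌉ = 7, so 7 is optimal.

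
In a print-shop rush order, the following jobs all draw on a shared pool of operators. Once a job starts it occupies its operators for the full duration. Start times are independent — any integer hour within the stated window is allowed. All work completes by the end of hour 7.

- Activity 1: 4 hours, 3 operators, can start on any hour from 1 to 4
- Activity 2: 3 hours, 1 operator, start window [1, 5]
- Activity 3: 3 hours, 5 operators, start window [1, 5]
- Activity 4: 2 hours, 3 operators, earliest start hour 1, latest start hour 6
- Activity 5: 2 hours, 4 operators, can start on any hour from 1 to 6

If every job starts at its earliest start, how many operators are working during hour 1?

At early start, hour 1 has: Activity 1, Activity 2, Activity 3, Activity 4, Activity 5.
Demand: 3 + 1 + 5 + 3 + 4 = 16.

16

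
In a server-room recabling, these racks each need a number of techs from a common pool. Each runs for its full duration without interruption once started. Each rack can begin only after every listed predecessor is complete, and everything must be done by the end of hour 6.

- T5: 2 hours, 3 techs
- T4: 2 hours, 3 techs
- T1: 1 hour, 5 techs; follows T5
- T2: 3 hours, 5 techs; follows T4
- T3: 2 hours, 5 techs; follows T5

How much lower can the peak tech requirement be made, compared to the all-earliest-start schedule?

Early-start peak: h1:6  h2:6  h3:15  h4:10  h5:5  h6:0 ⇒ 15.
Leveled (T5@1, T4@1, T1@3, T2@3, T3@4): h1:6  h2:6  h3:10  h4:10  h5:10  h6:0 ⇒ 10.
Reduction 15 − 10 = 5.

5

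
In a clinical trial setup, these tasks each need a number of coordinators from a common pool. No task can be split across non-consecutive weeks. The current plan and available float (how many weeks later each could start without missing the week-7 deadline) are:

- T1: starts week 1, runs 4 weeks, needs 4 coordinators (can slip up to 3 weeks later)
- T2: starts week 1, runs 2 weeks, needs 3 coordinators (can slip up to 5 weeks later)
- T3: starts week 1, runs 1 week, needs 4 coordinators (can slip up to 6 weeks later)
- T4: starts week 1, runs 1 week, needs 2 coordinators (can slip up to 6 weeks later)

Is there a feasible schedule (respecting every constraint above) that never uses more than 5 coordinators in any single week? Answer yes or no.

Schedule T1@1, T2@5, T3@7, T4@5: w1:4  w2:4  w3:4  w4:4  w5:5  w6:3  w7:4 — peak 5 ≤ 5.

yes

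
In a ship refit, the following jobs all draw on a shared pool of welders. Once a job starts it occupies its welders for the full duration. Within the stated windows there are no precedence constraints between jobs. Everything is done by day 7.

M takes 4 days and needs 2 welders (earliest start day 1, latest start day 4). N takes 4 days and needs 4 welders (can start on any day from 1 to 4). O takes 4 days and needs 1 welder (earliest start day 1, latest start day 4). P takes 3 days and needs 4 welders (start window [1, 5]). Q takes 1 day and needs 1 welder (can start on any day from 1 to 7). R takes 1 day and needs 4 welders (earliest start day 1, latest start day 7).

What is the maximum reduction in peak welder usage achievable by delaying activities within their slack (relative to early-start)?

Early-start peak: d1:16  d2:11  d3:11  d4:7  d5:0  d6:0  d7:0 ⇒ 16.
Leveled (M@1, N@1, O@1, P@5, Q@1, R@5): d1:8  d2:7  d3:7  d4:7  d5:8  d6:4  d7:4 ⇒ 8.
Reduction 16 − 8 = 8.

8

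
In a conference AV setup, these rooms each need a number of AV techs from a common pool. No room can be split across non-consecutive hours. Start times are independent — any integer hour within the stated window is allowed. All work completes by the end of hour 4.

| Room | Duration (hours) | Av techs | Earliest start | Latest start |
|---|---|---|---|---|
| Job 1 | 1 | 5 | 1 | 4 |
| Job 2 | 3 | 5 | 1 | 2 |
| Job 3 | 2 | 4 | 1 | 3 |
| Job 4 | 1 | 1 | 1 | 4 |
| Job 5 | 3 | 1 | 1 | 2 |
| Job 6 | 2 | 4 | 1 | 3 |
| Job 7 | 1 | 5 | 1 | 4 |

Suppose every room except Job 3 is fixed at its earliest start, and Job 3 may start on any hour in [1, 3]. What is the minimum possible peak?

21

Job 3@1: h1:25  h2:14  h3:6  h4:0 → peak 25
Job 3@2: h1:21  h2:14  h3:10  h4:0 → peak 21
Job 3@3: h1:21  h2:10  h3:10  h4:4 → peak 21
Best is Job 3@2, peak 21.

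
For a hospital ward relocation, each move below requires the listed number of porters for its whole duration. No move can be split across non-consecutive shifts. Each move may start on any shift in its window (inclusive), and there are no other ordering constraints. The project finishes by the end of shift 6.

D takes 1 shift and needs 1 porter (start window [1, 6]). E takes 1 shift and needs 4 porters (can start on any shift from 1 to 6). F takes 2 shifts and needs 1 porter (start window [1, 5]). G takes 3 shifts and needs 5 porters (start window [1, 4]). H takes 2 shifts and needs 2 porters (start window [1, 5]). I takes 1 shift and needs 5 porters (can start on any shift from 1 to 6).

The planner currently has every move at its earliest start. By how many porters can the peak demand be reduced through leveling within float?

Early-start peak: s1:18  s2:8  s3:5  s4:0  s5:0  s6:0 ⇒ 18.
Leveled (D@1, E@2, F@3, G@3, H@1, I@6): s1:3  s2:6  s3:6  s4:6  s5:5  s6:5 ⇒ 6.
Reduction 18 − 6 = 12.

12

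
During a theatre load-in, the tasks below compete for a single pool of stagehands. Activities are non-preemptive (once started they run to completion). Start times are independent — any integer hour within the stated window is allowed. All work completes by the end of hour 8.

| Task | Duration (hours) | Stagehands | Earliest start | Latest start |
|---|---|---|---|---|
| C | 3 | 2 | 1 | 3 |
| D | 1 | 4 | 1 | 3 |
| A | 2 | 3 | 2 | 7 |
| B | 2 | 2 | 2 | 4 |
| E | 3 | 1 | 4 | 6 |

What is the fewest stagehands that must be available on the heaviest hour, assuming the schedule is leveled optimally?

Early-start (C@1, D@1, A@2, B@2, E@4) gives peak 7: h1:6  h2:7  h3:7  h4:1  h5:1  h6:1  h7:0  h8:0.
Shift C→2, A→5.
Schedule C@2, D@1, A@5, B@2, E@4: h1:4  h2:4  h3:4  h4:3  h5:4  h6:4  h7:0  h8:0 — peak 4.

4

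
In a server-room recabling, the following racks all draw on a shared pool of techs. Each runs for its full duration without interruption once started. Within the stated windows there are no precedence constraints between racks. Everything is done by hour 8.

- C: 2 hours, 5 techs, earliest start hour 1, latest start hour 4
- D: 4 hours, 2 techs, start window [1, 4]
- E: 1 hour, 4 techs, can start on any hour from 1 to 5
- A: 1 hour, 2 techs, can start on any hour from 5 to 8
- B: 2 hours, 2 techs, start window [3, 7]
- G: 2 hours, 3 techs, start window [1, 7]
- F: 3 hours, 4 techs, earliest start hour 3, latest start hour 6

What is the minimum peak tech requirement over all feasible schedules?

7

Early-start (C@1, D@1, E@1, A@5, B@3, G@1, F@3) gives peak 14: h1:14  h2:10  h3:8  h4:8  h5:6  h6:0  h7:0  h8:0.
Shift E→3, B→4, G→4, F→6.
Schedule C@1, D@1, E@3, A@5, B@4, G@4, F@6: h1:7  h2:7  h3:6  h4:7  h5:7  h6:4  h7:4  h8:4 — peak 7.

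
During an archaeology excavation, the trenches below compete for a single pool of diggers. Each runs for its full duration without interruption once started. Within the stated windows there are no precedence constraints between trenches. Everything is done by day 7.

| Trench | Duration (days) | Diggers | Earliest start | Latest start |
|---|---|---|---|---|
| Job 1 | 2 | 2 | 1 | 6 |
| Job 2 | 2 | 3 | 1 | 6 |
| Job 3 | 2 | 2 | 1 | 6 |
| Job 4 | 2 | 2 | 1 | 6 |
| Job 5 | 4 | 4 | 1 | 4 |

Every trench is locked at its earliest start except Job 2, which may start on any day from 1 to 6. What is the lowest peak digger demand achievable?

10

Job 2@1: d1:13  d2:13  d3:4  d4:4  d5:0  d6:0  d7:0 → peak 13
Job 2@2: d1:10  d2:13  d3:7  d4:4  d5:0  d6:0  d7:0 → peak 13
Job 2@3: d1:10  d2:10  d3:7  d4:7  d5:0  d6:0  d7:0 → peak 10
Job 2@4: d1:10  d2:10  d3:4  d4:7  d5:3  d6:0  d7:0 → peak 10
Job 2@5: d1:10  d2:10  d3:4  d4:4  d5:3  d6:3  d7:0 → peak 10
Job 2@6: d1:10  d2:10  d3:4  d4:4  d5:0  d6:3  d7:3 → peak 10
Best is Job 2@3, peak 10.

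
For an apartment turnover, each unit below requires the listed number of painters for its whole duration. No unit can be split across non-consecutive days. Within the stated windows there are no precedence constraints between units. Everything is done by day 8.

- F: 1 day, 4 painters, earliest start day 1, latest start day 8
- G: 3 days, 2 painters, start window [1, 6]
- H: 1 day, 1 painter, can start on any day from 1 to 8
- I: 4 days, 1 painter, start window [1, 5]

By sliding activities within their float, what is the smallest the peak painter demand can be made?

4

Early-start (F@1, G@1, H@1, I@1) gives peak 8: d1:8  d2:3  d3:3  d4:1  d5:0  d6:0  d7:0  d8:0.
Shift G→2, H→2, I→2.
Schedule F@1, G@2, H@2, I@2: d1:4  d2:4  d3:3  d4:3  d5:1  d6:0  d7:0  d8:0 — peak 4.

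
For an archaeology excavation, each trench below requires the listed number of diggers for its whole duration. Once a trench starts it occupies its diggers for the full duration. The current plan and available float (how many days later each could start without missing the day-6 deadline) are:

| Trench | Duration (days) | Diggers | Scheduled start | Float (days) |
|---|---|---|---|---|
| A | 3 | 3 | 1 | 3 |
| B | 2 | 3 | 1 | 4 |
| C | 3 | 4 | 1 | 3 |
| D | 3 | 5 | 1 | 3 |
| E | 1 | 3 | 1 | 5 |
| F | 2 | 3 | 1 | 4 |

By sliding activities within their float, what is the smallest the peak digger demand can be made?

9

Early-start (A@1, B@1, C@1, D@1, E@1, F@1) gives peak 21: d1:21  d2:18  d3:12  d4:0  d5:0  d6:0.
Shift C→3, D→4, E→6.
Schedule A@1, B@1, C@3, D@4, E@6, F@1: d1:9  d2:9  d3:7  d4:9  d5:9  d6:8 — peak 9.
Total digger-days = 51 over 6 days ⇒ peak ≥ ⌈51/6⌉ = 9, so 9 is optimal.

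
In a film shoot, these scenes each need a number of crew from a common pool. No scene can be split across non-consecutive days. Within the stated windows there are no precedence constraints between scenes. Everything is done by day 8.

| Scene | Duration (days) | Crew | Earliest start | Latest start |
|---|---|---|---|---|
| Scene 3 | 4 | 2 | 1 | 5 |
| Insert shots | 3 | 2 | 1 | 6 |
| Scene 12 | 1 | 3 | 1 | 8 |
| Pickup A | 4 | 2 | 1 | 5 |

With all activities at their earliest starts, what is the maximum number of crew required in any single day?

Early-start schedule: Scene 3@1, Insert shots@1, Scene 12@1, Pickup A@1.
Load per day: day 1: 9, day 2: 6, day 3: 6, day 4: 4, day 5: 0, day 6: 0, day 7: 0, day 8: 0.
Peak is 9.

9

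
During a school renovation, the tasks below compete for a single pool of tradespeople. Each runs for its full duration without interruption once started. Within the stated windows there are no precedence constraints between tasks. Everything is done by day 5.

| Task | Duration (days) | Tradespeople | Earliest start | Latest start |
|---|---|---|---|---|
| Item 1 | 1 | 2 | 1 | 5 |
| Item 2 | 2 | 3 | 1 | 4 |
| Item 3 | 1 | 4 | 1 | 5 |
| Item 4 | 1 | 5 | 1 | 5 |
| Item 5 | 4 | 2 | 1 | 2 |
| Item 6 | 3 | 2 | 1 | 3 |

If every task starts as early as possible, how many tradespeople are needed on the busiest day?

18

Early-start schedule: Item 1@1, Item 2@1, Item 3@1, Item 4@1, Item 5@1, Item 6@1.
Load per day: day 1: 18, day 2: 7, day 3: 4, day 4: 2, day 5: 0.
Peak is 18.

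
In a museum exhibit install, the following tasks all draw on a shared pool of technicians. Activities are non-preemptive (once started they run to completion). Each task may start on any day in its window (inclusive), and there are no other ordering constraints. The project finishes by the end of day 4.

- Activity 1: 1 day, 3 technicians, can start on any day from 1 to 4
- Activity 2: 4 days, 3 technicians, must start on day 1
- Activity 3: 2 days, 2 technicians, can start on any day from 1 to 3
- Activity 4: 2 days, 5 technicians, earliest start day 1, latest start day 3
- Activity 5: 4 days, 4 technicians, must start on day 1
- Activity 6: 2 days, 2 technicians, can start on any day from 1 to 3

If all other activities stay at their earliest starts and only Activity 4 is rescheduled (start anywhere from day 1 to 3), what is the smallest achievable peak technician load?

14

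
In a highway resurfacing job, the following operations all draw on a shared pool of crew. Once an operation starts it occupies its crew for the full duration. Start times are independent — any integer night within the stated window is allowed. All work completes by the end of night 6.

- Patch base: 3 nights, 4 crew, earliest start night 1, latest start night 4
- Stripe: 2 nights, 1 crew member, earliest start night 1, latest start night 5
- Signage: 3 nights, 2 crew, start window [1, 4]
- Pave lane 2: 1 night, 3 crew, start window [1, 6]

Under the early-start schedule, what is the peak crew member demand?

Early-start schedule: Patch base@1, Stripe@1, Signage@1, Pave lane 2@1.
Load per night: night 1: 10, night 2: 7, night 3: 6, night 4: 0, night 5: 0, night 6: 0.
Peak is 10.

10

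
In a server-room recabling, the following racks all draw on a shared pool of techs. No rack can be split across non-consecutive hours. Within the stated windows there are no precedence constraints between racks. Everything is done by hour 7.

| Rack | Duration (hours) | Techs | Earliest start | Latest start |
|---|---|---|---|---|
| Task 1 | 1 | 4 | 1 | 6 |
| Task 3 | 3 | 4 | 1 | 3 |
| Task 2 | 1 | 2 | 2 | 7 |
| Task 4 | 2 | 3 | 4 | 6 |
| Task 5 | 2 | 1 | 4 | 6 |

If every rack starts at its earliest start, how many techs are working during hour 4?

4

At early start, hour 4 has: Task 4, Task 5.
Demand: 3 + 1 = 4.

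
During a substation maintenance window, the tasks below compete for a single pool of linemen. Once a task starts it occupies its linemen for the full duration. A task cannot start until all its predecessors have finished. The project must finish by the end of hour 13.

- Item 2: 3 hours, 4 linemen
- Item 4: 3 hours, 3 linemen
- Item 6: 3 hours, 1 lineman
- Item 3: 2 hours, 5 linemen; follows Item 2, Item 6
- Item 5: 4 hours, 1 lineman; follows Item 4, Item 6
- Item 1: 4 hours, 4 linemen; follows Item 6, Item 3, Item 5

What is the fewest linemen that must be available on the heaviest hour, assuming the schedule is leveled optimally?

5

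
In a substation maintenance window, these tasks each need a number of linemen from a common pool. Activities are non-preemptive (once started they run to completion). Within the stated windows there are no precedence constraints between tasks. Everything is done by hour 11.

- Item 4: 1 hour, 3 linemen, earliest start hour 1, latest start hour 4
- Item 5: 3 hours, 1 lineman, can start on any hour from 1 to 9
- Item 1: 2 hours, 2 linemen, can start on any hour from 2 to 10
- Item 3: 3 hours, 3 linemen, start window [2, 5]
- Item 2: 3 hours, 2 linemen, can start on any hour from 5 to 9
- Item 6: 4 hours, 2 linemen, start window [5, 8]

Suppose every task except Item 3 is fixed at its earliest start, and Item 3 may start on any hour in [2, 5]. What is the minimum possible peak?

Item 3@2: h1:4  h2:6  h3:6  h4:3  h5:4  h6:4  h7:4  h8:2  h9:0  h10:0  h11:0 → peak 6
Item 3@3: h1:4  h2:3  h3:6  h4:3  h5:7  h6:4  h7:4  h8:2  h9:0  h10:0  h11:0 → peak 7
Item 3@4: h1:4  h2:3  h3:3  h4:3  h5:7  h6:7  h7:4  h8:2  h9:0  h10:0  h11:0 → peak 7
Item 3@5: h1:4  h2:3  h3:3  h4:0  h5:7  h6:7  h7:7  h8:2  h9:0  h10:0  h11:0 → peak 7
Best is Item 3@2, peak 6.

6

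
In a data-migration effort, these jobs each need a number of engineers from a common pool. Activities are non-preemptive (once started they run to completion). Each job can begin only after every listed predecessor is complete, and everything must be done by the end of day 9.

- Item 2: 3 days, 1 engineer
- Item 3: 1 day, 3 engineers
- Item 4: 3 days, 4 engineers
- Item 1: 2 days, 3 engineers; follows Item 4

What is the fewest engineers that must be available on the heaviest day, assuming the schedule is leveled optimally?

4

Early-start (Item 2@1, Item 3@1, Item 4@1, Item 1@4) gives peak 8: d1:8  d2:5  d3:5  d4:3  d5:3  d6:0  d7:0  d8:0  d9:0.
Shift Item 4→4, Item 1→7.
Schedule Item 2@1, Item 3@1, Item 4@4, Item 1@7: d1:4  d2:1  d3:1  d4:4  d5:4  d6:4  d7:3  d8:3  d9:0 — peak 4.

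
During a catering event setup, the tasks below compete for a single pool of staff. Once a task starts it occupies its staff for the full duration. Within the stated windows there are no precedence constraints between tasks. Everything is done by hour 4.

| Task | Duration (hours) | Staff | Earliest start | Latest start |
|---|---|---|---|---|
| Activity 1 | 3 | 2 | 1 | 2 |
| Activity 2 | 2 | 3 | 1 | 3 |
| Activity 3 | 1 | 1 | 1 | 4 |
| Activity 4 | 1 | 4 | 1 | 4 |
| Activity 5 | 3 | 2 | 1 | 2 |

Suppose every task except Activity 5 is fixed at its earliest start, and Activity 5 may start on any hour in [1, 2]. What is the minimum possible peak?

Activity 5@1: h1:12  h2:7  h3:4  h4:0 → peak 12
Activity 5@2: h1:10  h2:7  h3:4  h4:2 → peak 10
Best is Activity 5@2, peak 10.

10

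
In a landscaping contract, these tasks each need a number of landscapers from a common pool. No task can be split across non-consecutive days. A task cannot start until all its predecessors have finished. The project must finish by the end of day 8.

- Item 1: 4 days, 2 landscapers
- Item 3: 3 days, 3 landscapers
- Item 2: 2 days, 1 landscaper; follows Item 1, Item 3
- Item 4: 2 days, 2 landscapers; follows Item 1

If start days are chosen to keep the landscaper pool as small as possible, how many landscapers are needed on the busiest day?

Schedule Item 1@1, Item 3@1, Item 2@5, Item 4@5: d1:5  d2:5  d3:5  d4:2  d5:3  d6:3  d7:0  d8:0 — peak 5.

5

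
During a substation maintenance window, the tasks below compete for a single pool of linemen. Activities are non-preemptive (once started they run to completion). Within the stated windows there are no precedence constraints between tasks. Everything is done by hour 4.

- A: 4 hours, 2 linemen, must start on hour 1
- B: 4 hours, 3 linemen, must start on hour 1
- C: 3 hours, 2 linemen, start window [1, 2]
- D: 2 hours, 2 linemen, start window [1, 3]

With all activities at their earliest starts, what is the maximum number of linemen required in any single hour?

9

Early-start schedule: A@1, B@1, C@1, D@1.
Load per hour: hour 1: 9, hour 2: 9, hour 3: 7, hour 4: 5.
Peak is 9.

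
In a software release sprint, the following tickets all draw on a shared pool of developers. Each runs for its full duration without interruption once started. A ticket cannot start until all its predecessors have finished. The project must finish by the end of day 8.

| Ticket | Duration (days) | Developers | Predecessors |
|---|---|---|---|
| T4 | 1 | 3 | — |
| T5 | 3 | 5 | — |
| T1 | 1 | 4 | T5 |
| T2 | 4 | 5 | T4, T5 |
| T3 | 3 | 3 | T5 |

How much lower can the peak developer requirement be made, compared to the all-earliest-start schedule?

4

Early-start peak: d1:8  d2:5  d3:5  d4:12  d5:8  d6:8  d7:5  d8:0 ⇒ 12.
Leveled (T4@1, T5@1, T1@4, T2@5, T3@4): d1:8  d2:5  d3:5  d4:7  d5:8  d6:8  d7:5  d8:5 ⇒ 8.
Reduction 12 − 8 = 4.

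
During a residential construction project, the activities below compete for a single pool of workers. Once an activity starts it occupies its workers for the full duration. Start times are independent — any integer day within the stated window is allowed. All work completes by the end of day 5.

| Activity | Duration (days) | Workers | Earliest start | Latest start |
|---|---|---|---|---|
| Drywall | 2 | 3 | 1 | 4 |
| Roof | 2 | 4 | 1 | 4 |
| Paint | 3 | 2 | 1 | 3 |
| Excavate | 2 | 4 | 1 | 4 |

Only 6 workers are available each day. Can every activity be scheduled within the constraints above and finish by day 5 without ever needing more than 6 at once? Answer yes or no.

The minimum achievable peak is 7; 6 < 7, so no feasible schedule stays within the cap.

no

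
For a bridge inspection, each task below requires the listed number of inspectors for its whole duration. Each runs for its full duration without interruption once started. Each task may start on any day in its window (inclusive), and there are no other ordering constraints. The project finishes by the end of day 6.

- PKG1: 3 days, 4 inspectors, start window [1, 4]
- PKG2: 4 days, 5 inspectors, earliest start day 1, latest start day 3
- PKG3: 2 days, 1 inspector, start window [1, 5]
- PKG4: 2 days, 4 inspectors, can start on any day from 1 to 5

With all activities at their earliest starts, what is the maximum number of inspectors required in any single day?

Early-start schedule: PKG1@1, PKG2@1, PKG3@1, PKG4@1.
Load per day: day 1: 14, day 2: 14, day 3: 9, day 4: 5, day 5: 0, day 6: 0.
Peak is 14.

14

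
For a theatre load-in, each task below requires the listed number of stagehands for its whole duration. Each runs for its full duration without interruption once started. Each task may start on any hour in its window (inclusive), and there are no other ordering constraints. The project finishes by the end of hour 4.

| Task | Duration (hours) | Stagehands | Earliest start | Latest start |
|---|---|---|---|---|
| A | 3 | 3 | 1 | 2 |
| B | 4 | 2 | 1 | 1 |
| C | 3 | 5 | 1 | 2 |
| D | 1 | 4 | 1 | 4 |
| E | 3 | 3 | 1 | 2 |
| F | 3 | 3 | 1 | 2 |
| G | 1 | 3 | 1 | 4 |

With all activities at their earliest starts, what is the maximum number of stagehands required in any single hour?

Early-start schedule: A@1, B@1, C@1, D@1, E@1, F@1, G@1.
Load per hour: hour 1: 23, hour 2: 16, hour 3: 16, hour 4: 2.
Peak is 23.

23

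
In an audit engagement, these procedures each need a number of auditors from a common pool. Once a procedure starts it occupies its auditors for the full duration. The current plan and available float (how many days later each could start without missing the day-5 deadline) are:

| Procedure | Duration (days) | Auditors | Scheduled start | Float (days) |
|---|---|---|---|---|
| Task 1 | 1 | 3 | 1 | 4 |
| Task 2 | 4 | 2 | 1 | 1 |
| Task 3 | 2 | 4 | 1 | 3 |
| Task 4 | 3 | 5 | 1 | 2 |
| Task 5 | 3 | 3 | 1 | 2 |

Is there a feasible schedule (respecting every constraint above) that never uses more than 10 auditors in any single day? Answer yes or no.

yes

Schedule Task 1@1, Task 2@1, Task 3@1, Task 4@3, Task 5@2: d1:9  d2:9  d3:10  d4:10  d5:5 — peak 10 ≤ 10.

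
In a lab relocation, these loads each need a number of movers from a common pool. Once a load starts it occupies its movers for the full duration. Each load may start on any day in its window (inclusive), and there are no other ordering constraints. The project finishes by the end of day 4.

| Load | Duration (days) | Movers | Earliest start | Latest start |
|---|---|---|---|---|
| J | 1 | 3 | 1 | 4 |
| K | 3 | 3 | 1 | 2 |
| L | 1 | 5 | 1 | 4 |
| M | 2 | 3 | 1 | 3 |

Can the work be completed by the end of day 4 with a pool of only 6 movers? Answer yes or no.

yes

Schedule J@1, K@1, L@4, M@2: d1:6  d2:6  d3:6  d4:5 — peak 6 ≤ 6.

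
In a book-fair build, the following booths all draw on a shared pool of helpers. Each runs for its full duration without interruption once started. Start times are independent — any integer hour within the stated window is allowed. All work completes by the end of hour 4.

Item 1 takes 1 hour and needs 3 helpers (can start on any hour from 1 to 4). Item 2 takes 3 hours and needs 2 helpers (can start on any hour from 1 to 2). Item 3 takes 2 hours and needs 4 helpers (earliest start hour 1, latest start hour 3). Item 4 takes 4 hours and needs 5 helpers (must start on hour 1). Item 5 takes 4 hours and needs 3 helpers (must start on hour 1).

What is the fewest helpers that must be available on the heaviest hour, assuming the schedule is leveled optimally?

Early-start (Item 1@1, Item 2@1, Item 3@1, Item 4@1, Item 5@1) gives peak 17: h1:17  h2:14  h3:10  h4:8.
Shift Item 3→2.
Schedule Item 1@1, Item 2@1, Item 3@2, Item 4@1, Item 5@1: h1:13  h2:14  h3:14  h4:8 — peak 14.
No arrangement of the 24 feasible schedules does better.

14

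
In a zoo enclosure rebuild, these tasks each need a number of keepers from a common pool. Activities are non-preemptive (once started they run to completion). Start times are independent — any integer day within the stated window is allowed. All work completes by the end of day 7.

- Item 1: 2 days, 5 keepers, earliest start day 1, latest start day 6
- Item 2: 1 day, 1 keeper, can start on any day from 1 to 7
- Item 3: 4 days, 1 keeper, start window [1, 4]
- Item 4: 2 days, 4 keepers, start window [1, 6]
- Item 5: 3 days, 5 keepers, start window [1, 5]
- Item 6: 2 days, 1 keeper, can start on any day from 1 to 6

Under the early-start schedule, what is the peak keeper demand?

Early-start schedule: Item 1@1, Item 2@1, Item 3@1, Item 4@1, Item 5@1, Item 6@1.
Load per day: day 1: 17, day 2: 16, day 3: 6, day 4: 1, day 5: 0, day 6: 0, day 7: 0.
Peak is 17.

17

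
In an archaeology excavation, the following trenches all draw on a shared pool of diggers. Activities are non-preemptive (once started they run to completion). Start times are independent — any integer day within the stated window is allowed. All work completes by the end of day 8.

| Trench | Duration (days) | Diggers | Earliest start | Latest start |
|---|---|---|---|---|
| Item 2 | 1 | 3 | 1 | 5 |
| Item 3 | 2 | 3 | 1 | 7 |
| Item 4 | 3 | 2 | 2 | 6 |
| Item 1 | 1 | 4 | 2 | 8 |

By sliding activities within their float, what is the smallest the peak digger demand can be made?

4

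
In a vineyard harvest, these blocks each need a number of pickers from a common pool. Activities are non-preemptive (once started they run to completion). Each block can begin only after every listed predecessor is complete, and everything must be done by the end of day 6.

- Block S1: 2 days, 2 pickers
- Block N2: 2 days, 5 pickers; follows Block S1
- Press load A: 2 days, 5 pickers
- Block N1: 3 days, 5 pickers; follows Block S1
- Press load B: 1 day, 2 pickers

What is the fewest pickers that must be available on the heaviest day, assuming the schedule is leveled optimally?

Schedule Block S1@1, Block N2@3, Press load A@1, Block N1@3, Press load B@1: d1:9  d2:7  d3:10  d4:10  d5:5  d6:0 — peak 10.

10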